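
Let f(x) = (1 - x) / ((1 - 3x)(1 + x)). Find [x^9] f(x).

9841

Partial fractions give a closed form: a_n = (1/2)·3^n + (1/2)·(-1)^n.
At n = 9: a_9 = 9841.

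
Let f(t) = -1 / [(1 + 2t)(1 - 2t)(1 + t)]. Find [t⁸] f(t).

-341

The denominator gives the recurrence a_n = −a_(n−1) + 4a_(n−2) + 4a_(n−3) for n ≥ 3; the numerator fixes a_0 = -1, a_1 = 1, a_2 = -5.
Iterating: -1, 1, -5, 5, -21, 21, -85, 85, -341, so a_8 = -341.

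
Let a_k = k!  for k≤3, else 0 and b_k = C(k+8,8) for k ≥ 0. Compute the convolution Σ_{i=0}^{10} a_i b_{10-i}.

The convolution is the x^10 coefficient of A(x)B(x).
Σ = 1·43758 + 1·24310 + 2·12870 + 6·6435 + 0·3003 + 0·1287 + 0·495 + 0·165 + 0·45 + 0·9 + 0·1 = 132418.

132418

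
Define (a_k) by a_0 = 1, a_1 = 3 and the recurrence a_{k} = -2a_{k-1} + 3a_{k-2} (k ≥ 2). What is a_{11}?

88575

The ordinary generating function has denominator 1 + 2z - 3z^2.
Iterating the recurrence: a_0,…,a_{11} = 1, 3, -3, 15, -39, 123, -363, 1095, -3279, 9843, -29523, 88575.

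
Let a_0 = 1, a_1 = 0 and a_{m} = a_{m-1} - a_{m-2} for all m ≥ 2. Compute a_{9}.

-1

The ordinary generating function has denominator 1 - x + x^2.
Iterating the recurrence: a_0,…,a_{9} = 1, 0, -1, -1, 0, 1, 1, 0, -1, -1.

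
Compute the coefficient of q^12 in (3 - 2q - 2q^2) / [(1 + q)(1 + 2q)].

28669

The denominator gives the recurrence a_n = −3a_(n−1) − 2a_(n−2) for n ≥ 3; the numerator fixes a_0 = 3, a_1 = -11, a_2 = 25.
Iterating: 3, -11, 25, -53, 109, -221, 445, -893, 1789, -3581, 7165, -14333, 28669, so a_12 = 28669.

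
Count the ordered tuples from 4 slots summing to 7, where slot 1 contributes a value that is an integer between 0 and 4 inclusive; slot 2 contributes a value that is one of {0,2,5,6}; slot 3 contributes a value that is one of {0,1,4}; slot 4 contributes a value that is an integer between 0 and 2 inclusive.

19

The generating function for the choices is (1 + z + z^2 + z^3 + z^4)·(1 + z^2 + z^5 + z^6)·(1 + z + z^4)·(1 + z + z^2); the count is [z^7].
(1 + z + z^2 + z^3 + z^4) has coefficients 1,1,1,1,1 for degrees 0…4.
(1 + z^2 + z^5 + z^6) has coefficients 1,0,1,0,0,1,1,0 for degrees 0…7.
Multiplying by (1 + z + z^4) gives running coefficients 1,1,1,1,1,1,3,1 for degrees 0…7.
Finally multiplying by (1 + z + z^2), the product of all factors after the first has coefficients 1,2,3,3,3,3,5,5 for degrees 0…7.
[z^7] = 1·5 + 1·5 + 1·3 + 1·3 + 1·3 = 19.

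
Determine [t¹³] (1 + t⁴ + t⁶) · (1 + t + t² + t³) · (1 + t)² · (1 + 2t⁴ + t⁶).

(1 + t⁴ + t⁶) has coefficients 1,0,0,0,1,0,1 for degrees 0…6.
(1 + t + t² + t³) has coefficients 1,1,1,1,0,0,0,0,0,0,0,0,0,0 for degrees 0…13.
Multiplying by (1 + t)² gives running coefficients 1,3,4,4,3,1,0,0,0,0,0,0,0,0 for degrees 0…13.
Finally multiplying by (1 + 2t⁴ + t⁶), the product of all factors after the first has coefficients 1,3,4,4,5,7,9,11,10,6,3,1,0,0 for degrees 0…13.
[t¹³] = 1·0 + 1·6 + 1·11 = 17.

17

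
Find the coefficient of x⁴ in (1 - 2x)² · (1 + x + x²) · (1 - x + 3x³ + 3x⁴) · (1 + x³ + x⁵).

(1 - 2x)² has coefficients 1,-4,4 for degrees 0…2.
(1 + x + x²) has coefficients 1,1,1,0,0 for degrees 0…4.
Multiplying by (1 - x + 3x³ + 3x⁴) gives running coefficients 1,0,0,2,6 for degrees 0…4.
Finally multiplying by (1 + x³ + x⁵), the product of all factors after the first has coefficients 1,0,0,3,6 for degrees 0…4.
[x⁴] = 1·6 − 4·3 + 4·0 = -6.

-6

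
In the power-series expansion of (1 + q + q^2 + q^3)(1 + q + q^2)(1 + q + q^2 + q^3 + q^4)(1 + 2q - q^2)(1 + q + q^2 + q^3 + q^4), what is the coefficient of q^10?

(1 + q + q^2 + q^3) has coefficients 1,1,1,1 for degrees 0…3.
(1 + q + q^2) has coefficients 1,1,1,0,0,0,0,0,0,0,0 for degrees 0…10.
Multiplying by (1 + q + q^2 + q^3 + q^4) gives running coefficients 1,2,3,3,3,2,1,0,0,0,0 for degrees 0…10.
Multiplying by (1 + 2q - q^2) gives running coefficients 1,4,6,7,6,5,2,0,-1,0,0 for degrees 0…10.
Finally multiplying by (1 + q + q^2 + q^3 + q^4), the product of all factors after the first has coefficients 1,5,11,18,24,28,26,20,12,6,1 for degrees 0…10.
[q^10] = 1·1 + 1·6 + 1·12 + 1·20 = 39.

39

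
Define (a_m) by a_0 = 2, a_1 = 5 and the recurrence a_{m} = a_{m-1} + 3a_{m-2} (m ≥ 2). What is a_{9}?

3842

The ordinary generating function has denominator 1 - z - 3z^2.
Iterating the recurrence: a_0,…,a_{9} = 2, 5, 11, 26, 59, 137, 314, 725, 1667, 3842.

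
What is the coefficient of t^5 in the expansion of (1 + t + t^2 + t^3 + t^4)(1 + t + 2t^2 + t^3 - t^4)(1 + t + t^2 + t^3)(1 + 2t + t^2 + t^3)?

(1 + t + t^2 + t^3 + t^4) has coefficients 1,1,1,1,1 for degrees 0…4.
(1 + t + 2t^2 + t^3 - t^4) has coefficients 1,1,2,1,-1,0 for degrees 0…5.
Multiplying by (1 + t + t^2 + t^3) gives running coefficients 1,2,4,5,3,2 for degrees 0…5.
Finally multiplying by (1 + 2t + t^2 + t^3), the product of all factors after the first has coefficients 1,4,9,16,19,17 for degrees 0…5.
[t^5] = 1·17 + 1·19 + 1·16 + 1·9 + 1·4 = 65.

65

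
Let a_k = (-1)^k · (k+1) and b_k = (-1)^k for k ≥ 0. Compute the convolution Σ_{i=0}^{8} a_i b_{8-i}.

45

Write out a_i and b_{8-i} for i = 0,…,8 and sum the products.
Σ = 1·1 − 2·(-1) + 3·1 − 4·(-1) + 5·1 − 6·(-1) + 7·1 − 8·(-1) + 9·1 = 45.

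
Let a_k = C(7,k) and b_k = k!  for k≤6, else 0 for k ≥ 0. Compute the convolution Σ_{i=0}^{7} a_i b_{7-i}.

8660

Write out a_i and b_{7-i} for i = 0,…,7 and sum the products.
Σ = 1·0 + 7·720 + 21·120 + 35·24 + 35·6 + 21·2 + 7·1 + 1·1 = 8660.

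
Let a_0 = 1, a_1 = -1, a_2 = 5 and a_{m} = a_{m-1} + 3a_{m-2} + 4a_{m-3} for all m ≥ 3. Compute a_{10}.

6953

The ordinary generating function has denominator 1 - x - 3x^2 - 4x^3.
Iterating the recurrence: a_0,…,a_{10} = 1, -1, 5, 6, 17, 55, 130, 363, 973, 2582, 6953.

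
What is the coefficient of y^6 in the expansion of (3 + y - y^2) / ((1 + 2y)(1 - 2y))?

The denominator gives the recurrence a_n = 4a_(n−2) for n ≥ 3; the numerator fixes a_0 = 3, a_1 = 1, a_2 = 11.
Iterating: 3, 1, 11, 4, 44, 16, 176, so a_6 = 176.

176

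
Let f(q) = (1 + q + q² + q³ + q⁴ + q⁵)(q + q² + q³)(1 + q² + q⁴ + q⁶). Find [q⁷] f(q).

(1 + q + q² + q³ + q⁴ + q⁵) has coefficients 1,1,1,1,1,1 for degrees 0…5.
(q + q² + q³) has coefficients 0,1,1,1,0,0,0,0 for degrees 0…7.
Finally multiplying by (1 + q² + q⁴ + q⁶), the product of all factors after the first has coefficients 0,1,1,2,1,2,1,2 for degrees 0…7.
[q⁷] = 1·2 + 1·1 + 1·2 + 1·1 + 1·2 + 1·1 = 9.

9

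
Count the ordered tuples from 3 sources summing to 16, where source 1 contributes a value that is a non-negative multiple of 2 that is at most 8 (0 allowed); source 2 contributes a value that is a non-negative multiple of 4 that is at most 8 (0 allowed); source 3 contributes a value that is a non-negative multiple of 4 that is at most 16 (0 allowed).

The generating function for the choices is (1 + z^2 + z^4 + z^6 + z^8)·(1 + z^4 + z^8)·(1 + z^4 + z^8 + z^12 + z^16); the count is [z^16].
(1 + z^2 + z^4 + z^6 + z^8) has coefficients 1,0,1,0,1,0,1,0,1 for degrees 0…8.
(1 + z^4 + z^8) has coefficients 1,0,0,0,1,0,0,0,1,0,0,0,0,0,0,0,0 for degrees 0…16.
Finally multiplying by (1 + z^4 + z^8 + z^12 + z^16), the product of all factors after the first has coefficients 1,0,0,0,2,0,0,0,3,0,0,0,3,0,0,0,3 for degrees 0…16.
[z^16] = 1·3 + 1·0 + 1·3 + 1·0 + 1·3 = 9.

9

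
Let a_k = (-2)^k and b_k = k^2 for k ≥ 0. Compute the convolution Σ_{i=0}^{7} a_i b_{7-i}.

29

The convolution is the x^7 coefficient of A(x)B(x).
Σ = 1·49 − 2·36 + 4·25 − 8·16 + 16·9 − 32·4 + 64·1 − 128·0 = 29.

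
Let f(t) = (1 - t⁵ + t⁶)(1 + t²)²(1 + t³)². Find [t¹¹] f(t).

(1 - t⁵ + t⁶) has coefficients 1,0,0,0,0,-1,1 for degrees 0…6.
(1 + t²)² has coefficients 1,0,2,0,1,0,0,0,0,0,0,0 for degrees 0…11.
Finally multiplying by (1 + t³)², the product of all factors after the first has coefficients 1,0,2,2,1,4,1,2,2,0,1,0 for degrees 0…11.
[t¹¹] = 1·0 − 1·1 + 1·4 = 3.

3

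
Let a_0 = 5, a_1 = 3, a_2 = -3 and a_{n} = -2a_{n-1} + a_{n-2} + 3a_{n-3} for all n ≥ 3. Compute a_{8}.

The ordinary generating function has denominator 1 + 2q - q^2 - 3q^3.
Iterating the recurrence: a_0,…,a_{8} = 5, 3, -3, 24, -42, 99, -168, 309, -489.

-489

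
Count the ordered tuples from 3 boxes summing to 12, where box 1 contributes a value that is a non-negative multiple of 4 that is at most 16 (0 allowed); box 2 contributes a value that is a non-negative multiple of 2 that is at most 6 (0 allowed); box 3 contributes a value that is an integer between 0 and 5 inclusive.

The generating function for the choices is (1 + t⁴ + t⁸ + t¹² + t¹⁶)·(1 + t² + t⁴ + t⁶)·(1 + t + t² + t³ + t⁴ + t⁵); the count is [t¹²].
(1 + t⁴ + t⁸ + t¹² + t¹⁶) has coefficients 1,0,0,0,1,0,0,0,1,0,0,0,1 for degrees 0…12.
(1 + t² + t⁴ + t⁶) has coefficients 1,0,1,0,1,0,1,0,0,0,0,0,0 for degrees 0…12.
Finally multiplying by (1 + t + t² + t³ + t⁴ + t⁵), the product of all factors after the first has coefficients 1,1,2,2,3,3,3,3,2,2,1,1,0 for degrees 0…12.
[t¹²] = 1·0 + 1·2 + 1·3 + 1·1 = 6.

6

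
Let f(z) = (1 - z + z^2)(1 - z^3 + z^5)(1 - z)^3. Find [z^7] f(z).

3

(1 - z + z^2) has coefficients 1,-1,1 for degrees 0…2.
(1 - z^3 + z^5) has coefficients 1,0,0,-1,0,1,0,0 for degrees 0…7.
Finally multiplying by (1 - z)^3, the product of all factors after the first has coefficients 1,-3,3,-2,3,-2,-2,3 for degrees 0…7.
[z^7] = 1·3 − 1·(-2) + 1·(-2) = 3.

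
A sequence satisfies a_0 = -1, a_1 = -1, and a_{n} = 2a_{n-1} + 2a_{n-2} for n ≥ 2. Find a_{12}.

The ordinary generating function has denominator 1 - 2y - 2y^2.
Iterating the recurrence: a_0,…,a_{12} = -1, -1, -4, -10, -28, -76, -208, -568, -1552, -4240, -11584, -31648, -86464.

-86464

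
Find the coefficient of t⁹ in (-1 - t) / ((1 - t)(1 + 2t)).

Partial fractions give a closed form: a_n = (-2/3)·1^n + (-1/3)·(-2)^n.
At n = 9: a_9 = 170.

170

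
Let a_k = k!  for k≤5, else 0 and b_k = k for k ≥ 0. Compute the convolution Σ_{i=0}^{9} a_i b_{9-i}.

667

Write out a_i and b_{9-i} for i = 0,…,9 and sum the products.
Σ = 1·9 + 1·8 + 2·7 + 6·6 + 24·5 + 120·4 + 0·3 + 0·2 + 0·1 + 0·0 = 667.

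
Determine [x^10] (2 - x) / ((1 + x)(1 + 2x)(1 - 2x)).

The denominator gives the recurrence a_n = −a_(n−1) + 4a_(n−2) + 4a_(n−3) for n ≥ 3; the numerator fixes a_0 = 2, a_1 = -3, a_2 = 11.
Iterating: 2, -3, 11, -15, 47, -63, 191, -255, 767, -1023, 3071, so a_10 = 3071.

3071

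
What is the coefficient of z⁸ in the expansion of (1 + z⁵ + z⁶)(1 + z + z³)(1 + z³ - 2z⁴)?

(1 + z⁵ + z⁶) has coefficients 1,0,0,0,0,1,1 for degrees 0…6.
(1 + z + z³) has coefficients 1,1,0,1,0,0,0,0,0 for degrees 0…8.
Finally multiplying by (1 + z³ - 2z⁴), the product of all factors after the first has coefficients 1,1,0,2,-1,-2,1,-2,0 for degrees 0…8.
[z⁸] = 1·0 + 1·2 + 1·0 = 2.

2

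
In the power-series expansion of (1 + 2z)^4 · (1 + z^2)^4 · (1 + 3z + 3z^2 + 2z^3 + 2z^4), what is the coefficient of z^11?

1538

(1 + 2z)^4 has coefficients 1,8,24,32,16 for degrees 0…4.
(1 + z^2)^4 has coefficients 1,0,4,0,6,0,4,0,1,0,0,0 for degrees 0…11.
Finally multiplying by (1 + 3z + 3z^2 + 2z^3 + 2z^4), the product of all factors after the first has coefficients 1,3,7,14,20,26,30,24,25,11,11,2 for degrees 0…11.
[z^11] = 1·2 + 8·11 + 24·11 + 32·25 + 16·24 = 1538.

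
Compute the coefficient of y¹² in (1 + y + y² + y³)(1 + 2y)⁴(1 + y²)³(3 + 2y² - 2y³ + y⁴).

(1 + y + y² + y³) has coefficients 1,1,1,1 for degrees 0…3.
(1 + 2y)⁴ has coefficients 1,8,24,32,16,0,0,0,0,0,0,0,0 for degrees 0…12.
Multiplying by (1 + y²)³ gives running coefficients 1,8,27,56,91,120,121,104,72,32,16,0,0 for degrees 0…12.
Finally multiplying by (3 + 2y² - 2y³ + y⁴), the product of all factors after the first has coefficients 3,24,83,182,312,426,460,426,309,182,105,24,40 for degrees 0…12.
[y¹²] = 1·40 + 1·24 + 1·105 + 1·182 = 351.

351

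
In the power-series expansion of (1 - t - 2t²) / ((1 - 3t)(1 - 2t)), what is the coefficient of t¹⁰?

78732

The denominator gives the recurrence a_n = 5a_(n−1) − 6a_(n−2) for n ≥ 3; the numerator fixes a_0 = 1, a_1 = 4, a_2 = 12.
Iterating: 1, 4, 12, 36, 108, 324, 972, 2916, 8748, 26244, 78732, so a_10 = 78732.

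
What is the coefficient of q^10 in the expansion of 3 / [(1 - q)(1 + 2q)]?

The denominator gives the recurrence a_n = −a_(n−1) + 2a_(n−2) for n ≥ 2; the numerator fixes a_0 = 3, a_1 = -3.
Iterating: 3, -3, 9, -15, 33, -63, 129, -255, 513, -1023, 2049, so a_10 = 2049.

2049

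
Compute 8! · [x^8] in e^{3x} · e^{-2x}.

The EGF product rule gives c_8 = Σ_{k_1+k_2=8} C(8; k_1,k_2) · ∏ g_i(k_i), where e^{3x} gives (3)^k; e^{-2x} gives (-2)^k.
g_1(k) for k = 0…8: 1, 3, 9, 27, 81, 243, 729, 2187, 6561.
g_2(k) for k = 0…8: 1, -2, 4, -8, 16, -32, 64, -128, 256.
c_8 = Σ_k C(8,k)·g_1(k)·g_2(8−k) = 1·1·256 + 8·3·(-128) + 28·9·64 + 56·27·(-32) + 70·81·16 + 56·243·(-8) + 28·729·4 + 8·2187·(-2) + 1·6561·1 = 256 − 3072 + 16128 − 48384 + 90720 − 108864 + 81648 − 34992 + 6561 = 1.

1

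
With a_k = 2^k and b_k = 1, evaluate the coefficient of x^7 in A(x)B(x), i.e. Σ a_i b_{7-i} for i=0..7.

This is [x^7] in the product of the two ordinary generating functions.
Σ = 1·1 + 2·1 + 4·1 + 8·1 + 16·1 + 32·1 + 64·1 + 128·1 = 255.

255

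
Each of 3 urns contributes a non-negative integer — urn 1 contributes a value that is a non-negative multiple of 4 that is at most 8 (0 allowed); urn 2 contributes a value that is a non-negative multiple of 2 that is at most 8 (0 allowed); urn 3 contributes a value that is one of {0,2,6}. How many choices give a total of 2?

The generating function for the choices is (1 + x^4 + x^8)·(1 + x^2 + x^4 + x^6 + x^8)·(1 + x^2 + x^6); the count is [x^2].
(1 + x^4 + x^8) has coefficients 1,0,0 for degrees 0…2.
(1 + x^2 + x^4 + x^6 + x^8) has coefficients 1,0,1 for degrees 0…2.
Finally multiplying by (1 + x^2 + x^6), the product of all factors after the first has coefficients 1,0,2 for degrees 0…2.
[x^2] = 1·2 = 2.

2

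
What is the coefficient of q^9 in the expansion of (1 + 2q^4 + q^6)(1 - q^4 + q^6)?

0

(1 + 2q^4 + q^6) has coefficients 1,0,0,0,2,0,1 for degrees 0…6.
(1 - q^4 + q^6) has coefficients 1,0,0,0,-1,0,1,0,0,0 for degrees 0…9.
[q^9] = 1·0 + 2·0 + 1·0 = 0.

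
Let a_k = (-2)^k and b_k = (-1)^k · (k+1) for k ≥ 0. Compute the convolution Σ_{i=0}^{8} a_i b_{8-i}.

The convolution is the t^8 coefficient of A(t)B(t).
Σ = 1·9 − 2·(-8) + 4·7 − 8·(-6) + 16·5 − 32·(-4) + 64·3 − 128·(-2) + 256·1 = 1013.

1013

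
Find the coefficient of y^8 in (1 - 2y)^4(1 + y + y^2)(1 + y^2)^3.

(1 - 2y)^4 has coefficients 1,-8,24,-32,16 for degrees 0…4.
(1 + y + y^2) has coefficients 1,1,1,0,0,0,0,0,0 for degrees 0…8.
Finally multiplying by (1 + y^2)^3, the product of all factors after the first has coefficients 1,1,4,3,6,3,4,1,1 for degrees 0…8.
[y^8] = 1·1 − 8·1 + 24·4 − 32·3 + 16·6 = 89.

89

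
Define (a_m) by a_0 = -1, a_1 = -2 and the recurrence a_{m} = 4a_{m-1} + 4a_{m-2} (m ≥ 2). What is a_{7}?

The ordinary generating function has denominator 1 - 4t - 4t^2.
Iterating the recurrence: a_0,…,a_{7} = -1, -2, -12, -56, -272, -1312, -6336, -30592.

-30592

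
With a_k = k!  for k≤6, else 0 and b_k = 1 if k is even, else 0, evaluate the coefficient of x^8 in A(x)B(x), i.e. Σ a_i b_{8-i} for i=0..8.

The convolution is the t^8 coefficient of A(t)B(t).
Σ = 1·1 + 1·0 + 2·1 + 6·0 + 24·1 + 120·0 + 720·1 + 0·0 + 0·1 = 747.

747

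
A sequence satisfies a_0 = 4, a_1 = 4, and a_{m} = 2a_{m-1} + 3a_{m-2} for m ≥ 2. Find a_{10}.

118100

The ordinary generating function has denominator 1 - 2q - 3q^2.
Iterating the recurrence: a_0,…,a_{10} = 4, 4, 20, 52, 164, 484, 1460, 4372, 13124, 39364, 118100.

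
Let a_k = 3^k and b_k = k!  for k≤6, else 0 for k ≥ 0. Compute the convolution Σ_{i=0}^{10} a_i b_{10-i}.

209952

Write out a_i and b_{10-i} for i = 0,…,10 and sum the products.
Σ = 1·0 + 3·0 + 9·0 + 27·0 + 81·720 + 243·120 + 729·24 + 2187·6 + 6561·2 + 19683·1 + 59049·1 = 209952.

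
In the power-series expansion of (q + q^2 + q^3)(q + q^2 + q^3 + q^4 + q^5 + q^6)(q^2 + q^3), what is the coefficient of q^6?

(q + q^2 + q^3) has coefficients 0,1,1,1 for degrees 0…3.
(q + q^2 + q^3 + q^4 + q^5 + q^6) has coefficients 0,1,1,1,1,1,1 for degrees 0…6.
Finally multiplying by (q^2 + q^3), the product of all factors after the first has coefficients 0,0,0,1,2,2,2 for degrees 0…6.
[q^6] = 1·2 + 1·2 + 1·1 = 5.

5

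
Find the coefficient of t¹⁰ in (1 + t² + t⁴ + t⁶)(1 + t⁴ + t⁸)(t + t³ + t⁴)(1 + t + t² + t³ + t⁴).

(1 + t² + t⁴ + t⁶) has coefficients 1,0,1,0,1,0,1 for degrees 0…6.
(1 + t⁴ + t⁸) has coefficients 1,0,0,0,1,0,0,0,1,0,0 for degrees 0…10.
Multiplying by (t + t³ + t⁴) gives running coefficients 0,1,0,1,1,1,0,1,1,1,0 for degrees 0…10.
Finally multiplying by (1 + t + t² + t³ + t⁴), the product of all factors after the first has coefficients 0,1,1,2,3,4,3,4,4,4,3 for degrees 0…10.
[t¹⁰] = 1·3 + 1·4 + 1·3 + 1·3 = 13.

13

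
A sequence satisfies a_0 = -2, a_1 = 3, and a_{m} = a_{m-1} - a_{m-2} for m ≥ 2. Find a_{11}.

-5

The ordinary generating function has denominator 1 - x + x^2.
Iterating the recurrence: a_0,…,a_{11} = -2, 3, 5, 2, -3, -5, -2, 3, 5, 2, -3, -5.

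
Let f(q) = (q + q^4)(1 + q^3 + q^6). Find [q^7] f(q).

(q + q^4) has coefficients 0,1,0,0,1 for degrees 0…4.
(1 + q^3 + q^6) has coefficients 1,0,0,1,0,0,1,0 for degrees 0…7.
[q^7] = 1·1 + 1·1 = 2.

2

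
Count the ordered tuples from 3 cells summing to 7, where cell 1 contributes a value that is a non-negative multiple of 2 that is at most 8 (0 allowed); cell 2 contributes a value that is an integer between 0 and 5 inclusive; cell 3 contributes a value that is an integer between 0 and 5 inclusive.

The generating function for the choices is (1 + t^2 + t^4 + t^6 + t^8)·(1 + t + t^2 + t^3 + t^4 + t^5)·(1 + t + t^2 + t^3 + t^4 + t^5); the count is [t^7].
(1 + t^2 + t^4 + t^6 + t^8) has coefficients 1,0,1,0,1,0,1,0 for degrees 0…7.
(1 + t + t^2 + t^3 + t^4 + t^5) has coefficients 1,1,1,1,1,1,0,0 for degrees 0…7.
Finally multiplying by (1 + t + t^2 + t^3 + t^4 + t^5), the product of all factors after the first has coefficients 1,2,3,4,5,6,5,4 for degrees 0…7.
[t^7] = 1·4 + 1·6 + 1·4 + 1·2 = 16.

16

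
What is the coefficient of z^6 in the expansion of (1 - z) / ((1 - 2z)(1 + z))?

22

The denominator gives the recurrence a_n = a_(n−1) + 2a_(n−2) for n ≥ 2; the numerator fixes a_0 = 1, a_1 = 0.
Iterating: 1, 0, 2, 2, 6, 10, 22, so a_6 = 22.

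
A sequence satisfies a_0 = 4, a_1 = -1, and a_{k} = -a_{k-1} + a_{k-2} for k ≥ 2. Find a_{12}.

The ordinary generating function has denominator 1 + y - y^2.
Iterating the recurrence: a_0,…,a_{12} = 4, -1, 5, -6, 11, -17, 28, -45, 73, -118, 191, -309, 500.

500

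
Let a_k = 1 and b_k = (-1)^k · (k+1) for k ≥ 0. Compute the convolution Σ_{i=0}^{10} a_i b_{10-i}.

6

The convolution is the x^10 coefficient of A(x)B(x).
Σ = 1·11 + 1·(-10) + 1·9 + 1·(-8) + 1·7 + 1·(-6) + 1·5 + 1·(-4) + 1·3 + 1·(-2) + 1·1 = 6.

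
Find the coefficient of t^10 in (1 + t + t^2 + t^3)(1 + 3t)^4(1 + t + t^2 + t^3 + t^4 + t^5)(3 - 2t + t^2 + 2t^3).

(1 + t + t^2 + t^3) has coefficients 1,1,1,1 for degrees 0…3.
(1 + 3t)^4 has coefficients 1,12,54,108,81,0,0,0,0,0,0 for degrees 0…10.
Multiplying by (1 + t + t^2 + t^3 + t^4 + t^5) gives running coefficients 1,13,67,175,256,256,255,243,189,81,0 for degrees 0…10.
Finally multiplying by (3 - 2t + t^2 + 2t^3), the product of all factors after the first has coefficients 3,37,176,406,511,565,859,987,848,618,513 for degrees 0…10.
[t^10] = 1·513 + 1·618 + 1·848 + 1·987 = 2966.

2966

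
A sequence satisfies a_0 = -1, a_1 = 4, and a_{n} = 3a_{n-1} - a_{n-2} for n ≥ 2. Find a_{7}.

The ordinary generating function has denominator 1 - 3q + q^2.
Iterating the recurrence: a_0,…,a_{7} = -1, 4, 13, 35, 92, 241, 631, 1652.

1652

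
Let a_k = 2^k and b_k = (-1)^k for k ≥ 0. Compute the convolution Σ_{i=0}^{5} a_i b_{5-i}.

21

This is [x^5] in the product of the two ordinary generating functions.
Σ = 1·(-1) + 2·1 + 4·(-1) + 8·1 + 16·(-1) + 32·1 = 21.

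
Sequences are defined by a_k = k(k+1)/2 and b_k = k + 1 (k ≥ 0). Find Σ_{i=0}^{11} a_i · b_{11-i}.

1001

This is [x^11] in the product of the two ordinary generating functions.
Σ = 0·12 + 1·11 + 3·10 + 6·9 + 10·8 + 15·7 + 21·6 + 28·5 + 36·4 + 45·3 + 55·2 + 66·1 = 1001.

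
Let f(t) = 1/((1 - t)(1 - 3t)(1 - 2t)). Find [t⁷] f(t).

Partial fractions give a closed form: a_n = (1/2)·1^n + (9/2)·3^n + (-4)·2^n.
At n = 7: a_7 = 9330.

9330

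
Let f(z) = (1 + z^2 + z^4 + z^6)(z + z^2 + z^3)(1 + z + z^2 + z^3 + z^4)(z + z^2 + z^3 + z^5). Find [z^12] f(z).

24

(1 + z^2 + z^4 + z^6) has coefficients 1,0,1,0,1,0,1 for degrees 0…6.
(z + z^2 + z^3) has coefficients 0,1,1,1,0,0,0,0,0,0,0,0,0 for degrees 0…12.
Multiplying by (1 + z + z^2 + z^3 + z^4) gives running coefficients 0,1,2,3,3,3,2,1,0,0,0,0,0 for degrees 0…12.
Finally multiplying by (z + z^2 + z^3 + z^5), the product of all factors after the first has coefficients 0,0,1,3,6,8,10,10,9,6,4,2,1 for degrees 0…12.
[z^12] = 1·1 + 1·4 + 1·9 + 1·10 = 24.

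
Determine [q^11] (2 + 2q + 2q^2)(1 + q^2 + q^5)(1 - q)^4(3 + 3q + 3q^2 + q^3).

4

(2 + 2q + 2q^2) has coefficients 2,2,2 for degrees 0…2.
(1 + q^2 + q^5) has coefficients 1,0,1,0,0,1,0,0,0,0,0,0 for degrees 0…11.
Multiplying by (1 - q)^4 gives running coefficients 1,-4,7,-8,7,-3,-3,6,-4,1,0,0 for degrees 0…11.
Finally multiplying by (3 + 3q + 3q^2 + q^3), the product of all factors after the first has coefficients 3,-9,12,-14,14,-5,-5,7,-6,6,-3,-1 for degrees 0…11.
[q^11] = 2·(-1) + 2·(-3) + 2·6 = 4.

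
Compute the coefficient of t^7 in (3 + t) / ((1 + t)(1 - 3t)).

Partial fractions give a closed form: a_n = (1/2)·(-1)^n + (5/2)·3^n.
At n = 7: a_7 = 5467.

5467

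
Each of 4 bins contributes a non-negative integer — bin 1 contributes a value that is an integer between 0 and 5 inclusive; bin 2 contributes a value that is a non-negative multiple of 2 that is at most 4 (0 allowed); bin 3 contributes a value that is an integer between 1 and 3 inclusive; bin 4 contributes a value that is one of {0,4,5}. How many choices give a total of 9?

17

The generating function for the choices is (1 + q + q² + q³ + q⁴ + q⁵)·(1 + q² + q⁴)·(q + q² + q³)·(1 + q⁴ + q⁵); the count is [q⁹].
(1 + q + q² + q³ + q⁴ + q⁵) has coefficients 1,1,1,1,1,1 for degrees 0…5.
(1 + q² + q⁴) has coefficients 1,0,1,0,1,0,0,0,0,0 for degrees 0…9.
Multiplying by (q + q² + q³) gives running coefficients 0,1,1,2,1,2,1,1,0,0 for degrees 0…9.
Finally multiplying by (1 + q⁴ + q⁵), the product of all factors after the first has coefficients 0,1,1,2,1,3,3,4,3,3 for degrees 0…9.
[q⁹] = 1·3 + 1·3 + 1·4 + 1·3 + 1·3 + 1·1 = 17.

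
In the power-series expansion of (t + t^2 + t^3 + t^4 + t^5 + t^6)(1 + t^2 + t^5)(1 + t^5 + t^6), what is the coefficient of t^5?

(t + t^2 + t^3 + t^4 + t^5 + t^6) has coefficients 0,1,1,1,1,1 for degrees 0…5.
(1 + t^2 + t^5) has coefficients 1,0,1,0,0,1 for degrees 0…5.
Finally multiplying by (1 + t^5 + t^6), the product of all factors after the first has coefficients 1,0,1,0,0,2 for degrees 0…5.
[t^5] = 1·0 + 1·0 + 1·1 + 1·0 + 1·1 = 2.

2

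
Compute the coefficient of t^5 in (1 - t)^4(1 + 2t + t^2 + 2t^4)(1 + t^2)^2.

(1 - t)^4 has coefficients 1,-4,6,-4,1 for degrees 0…4.
(1 + 2t + t^2 + 2t^4) has coefficients 1,2,1,0,2,0 for degrees 0…5.
Finally multiplying by (1 + t^2)^2, the product of all factors after the first has coefficients 1,2,3,4,5,2 for degrees 0…5.
[t^5] = 1·2 − 4·5 + 6·4 − 4·3 + 1·2 = -4.

-4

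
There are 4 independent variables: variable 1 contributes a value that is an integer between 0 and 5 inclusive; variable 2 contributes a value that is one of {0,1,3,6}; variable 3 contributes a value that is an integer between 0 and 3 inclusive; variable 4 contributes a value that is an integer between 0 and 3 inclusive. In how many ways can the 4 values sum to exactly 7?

44

The generating function for the choices is (1 + z + z² + z³ + z⁴ + z⁵)·(1 + z + z³ + z⁶)·(1 + z + z² + z³)·(1 + z + z² + z³); the count is [z⁷].
(1 + z + z² + z³ + z⁴ + z⁵) has coefficients 1,1,1,1,1,1 for degrees 0…5.
(1 + z + z³ + z⁶) has coefficients 1,1,0,1,0,0,1,0 for degrees 0…7.
Multiplying by (1 + z + z² + z³) gives running coefficients 1,2,2,3,2,1,2,1 for degrees 0…7.
Finally multiplying by (1 + z + z² + z³), the product of all factors after the first has coefficients 1,3,5,8,9,8,8,6 for degrees 0…7.
[z⁷] = 1·6 + 1·8 + 1·8 + 1·9 + 1·8 + 1·5 = 44.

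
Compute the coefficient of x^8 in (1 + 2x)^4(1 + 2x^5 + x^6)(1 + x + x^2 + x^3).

(1 + 2x)^4 has coefficients 1,8,24,32,16 for degrees 0…4.
(1 + 2x^5 + x^6) has coefficients 1,0,0,0,0,2,1,0,0 for degrees 0…8.
Finally multiplying by (1 + x + x^2 + x^3), the product of all factors after the first has coefficients 1,1,1,1,0,2,3,3,3 for degrees 0…8.
[x^8] = 1·3 + 8·3 + 24·3 + 32·2 + 16·0 = 163.

163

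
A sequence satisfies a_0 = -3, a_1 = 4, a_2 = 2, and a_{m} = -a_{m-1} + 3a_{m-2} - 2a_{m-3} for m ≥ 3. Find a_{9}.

2344

The ordinary generating function has denominator 1 + y - 3y^2 + 2y^3.
Iterating the recurrence: a_0,…,a_{9} = -3, 4, 2, 16, -18, 62, -148, 370, -938, 2344.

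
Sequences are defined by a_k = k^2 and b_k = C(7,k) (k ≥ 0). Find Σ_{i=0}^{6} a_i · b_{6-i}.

1023

The convolution is the t^6 coefficient of A(t)B(t).
Σ = 0·7 + 1·21 + 4·35 + 9·35 + 16·21 + 25·7 + 36·1 = 1023.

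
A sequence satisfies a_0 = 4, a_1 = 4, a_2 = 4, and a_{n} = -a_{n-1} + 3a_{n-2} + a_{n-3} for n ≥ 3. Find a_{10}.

-732

The ordinary generating function has denominator 1 + t - 3t^2 - t^3.
Iterating the recurrence: a_0,…,a_{10} = 4, 4, 4, 12, 4, 36, -12, 124, -124, 484, -732.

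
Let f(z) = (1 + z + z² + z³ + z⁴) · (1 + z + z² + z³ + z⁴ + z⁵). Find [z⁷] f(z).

3

(1 + z + z² + z³ + z⁴) has coefficients 1,1,1,1,1 for degrees 0…4.
(1 + z + z² + z³ + z⁴ + z⁵) has coefficients 1,1,1,1,1,1,0,0 for degrees 0…7.
[z⁷] = 1·0 + 1·0 + 1·1 + 1·1 + 1·1 = 3.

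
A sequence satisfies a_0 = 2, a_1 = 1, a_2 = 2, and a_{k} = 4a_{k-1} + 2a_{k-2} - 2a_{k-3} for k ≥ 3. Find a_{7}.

2124

The ordinary generating function has denominator 1 - 4z - 2z^2 + 2z^3.
Iterating the recurrence: a_0,…,a_{7} = 2, 1, 2, 6, 26, 112, 488, 2124.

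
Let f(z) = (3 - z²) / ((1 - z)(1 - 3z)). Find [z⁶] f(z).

The denominator gives the recurrence a_n = 4a_(n−1) − 3a_(n−2) for n ≥ 3; the numerator fixes a_0 = 3, a_1 = 12, a_2 = 38.
Iterating: 3, 12, 38, 116, 350, 1052, 3158, so a_6 = 3158.

3158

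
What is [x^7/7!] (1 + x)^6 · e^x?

The EGF product rule gives c_7 = Σ_{k_1+k_2=7} C(7; k_1,k_2) · ∏ g_i(k_i), where (1+x)^6 gives the falling factorial (6)_k; e^x gives (1)^k.
g_1(k) for k = 0…7: 1, 6, 30, 120, 360, 720, 720, 0.
g_2(k) for k = 0…7: 1, 1, 1, 1, 1, 1, 1, 1.
c_7 = Σ_k C(7,k)·g_1(k)·g_2(7−k) = 1·1·1 + 7·6·1 + 21·30·1 + 35·120·1 + 35·360·1 + 21·720·1 + 7·720·1 = 1 + 42 + 630 + 4200 + 12600 + 15120 + 5040 = 37633.

37633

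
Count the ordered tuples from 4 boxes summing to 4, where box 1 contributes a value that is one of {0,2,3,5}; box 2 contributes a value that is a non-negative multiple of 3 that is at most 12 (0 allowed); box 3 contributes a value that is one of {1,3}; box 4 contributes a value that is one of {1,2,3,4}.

3

The generating function for the choices is (1 + z^2 + z^3 + z^5)·(1 + z^3 + z^6 + z^9 + z^12)·(z + z^3)·(z + z^2 + z^3 + z^4); the count is [z^4].
(1 + z^2 + z^3 + z^5) has coefficients 1,0,1,1,0 for degrees 0…4.
(1 + z^3 + z^6 + z^9 + z^12) has coefficients 1,0,0,1,0 for degrees 0…4.
Multiplying by (z + z^3) gives running coefficients 0,1,0,1,1 for degrees 0…4.
Finally multiplying by (z + z^2 + z^3 + z^4), the product of all factors after the first has coefficients 0,0,1,1,2 for degrees 0…4.
[z^4] = 1·2 + 1·1 + 1·0 = 3.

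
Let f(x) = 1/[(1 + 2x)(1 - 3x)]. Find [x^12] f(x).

The denominator gives the recurrence a_n = a_(n−1) + 6a_(n−2) for n ≥ 2; the numerator fixes a_0 = 1, a_1 = 1.
Iterating: 1, 1, 7, 13, 55, 133, 463, 1261, 4039, 11605, 35839, 105469, 320503, so a_12 = 320503.

320503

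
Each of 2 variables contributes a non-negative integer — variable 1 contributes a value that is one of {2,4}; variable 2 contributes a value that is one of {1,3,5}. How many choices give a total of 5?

2

The generating function for the choices is (x^2 + x^4)·(x + x^3 + x^5); the count is [x^5].
(x^2 + x^4) has coefficients 0,0,1,0,1 for degrees 0…4.
(x + x^3 + x^5) has coefficients 0,1,0,1,0,1 for degrees 0…5.
[x^5] = 1·1 + 1·1 = 2.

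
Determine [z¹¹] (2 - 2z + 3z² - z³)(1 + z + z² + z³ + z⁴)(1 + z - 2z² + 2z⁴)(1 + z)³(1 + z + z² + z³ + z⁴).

(2 - 2z + 3z² - z³) has coefficients 2,-2,3,-1 for degrees 0…3.
(1 + z + z² + z³ + z⁴) has coefficients 1,1,1,1,1,0,0,0,0,0,0,0 for degrees 0…11.
Multiplying by (1 + z - 2z² + 2z⁴) gives running coefficients 1,2,0,0,2,1,0,2,2,0,0,0 for degrees 0…11.
Multiplying by (1 + z)³ gives running coefficients 1,5,9,7,4,7,9,7,9,12,8,2 for degrees 0…11.
Finally multiplying by (1 + z + z² + z³ + z⁴), the product of all factors after the first has coefficients 1,6,15,22,26,32,36,34,36,44,45,38 for degrees 0…11.
[z¹¹] = 2·38 − 2·45 + 3·44 − 1·36 = 82.

82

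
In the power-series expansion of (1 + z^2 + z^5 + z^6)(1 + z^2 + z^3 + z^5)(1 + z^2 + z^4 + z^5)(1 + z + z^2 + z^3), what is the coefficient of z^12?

24

(1 + z^2 + z^5 + z^6) has coefficients 1,0,1,0,0,1,1 for degrees 0…6.
(1 + z^2 + z^3 + z^5) has coefficients 1,0,1,1,0,1,0,0,0,0,0,0,0 for degrees 0…12.
Multiplying by (1 + z^2 + z^4 + z^5) gives running coefficients 1,0,2,1,2,3,1,3,1,1,1,0,0 for degrees 0…12.
Finally multiplying by (1 + z + z^2 + z^3), the product of all factors after the first has coefficients 1,1,3,4,5,8,7,9,8,6,6,3,2 for degrees 0…12.
[z^12] = 1·2 + 1·6 + 1·9 + 1·7 = 24.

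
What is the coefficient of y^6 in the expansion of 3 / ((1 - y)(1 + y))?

3

Partial fractions give a closed form: a_n = (3/2)·1^n + (3/2)·(-1)^n.
At n = 6: a_6 = 3.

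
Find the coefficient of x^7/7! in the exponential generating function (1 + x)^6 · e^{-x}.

The EGF product rule gives c_7 = Σ_{k_1+k_2=7} C(7; k_1,k_2) · ∏ g_i(k_i), where (1+x)^6 gives the falling factorial (6)_k; e^{-x} gives (-1)^k.
g_1(k) for k = 0…7: 1, 6, 30, 120, 360, 720, 720, 0.
g_2(k) for k = 0…7: 1, -1, 1, -1, 1, -1, 1, -1.
c_7 = Σ_k C(7,k)·g_1(k)·g_2(7−k) = 1·1·(-1) + 7·6·1 + 21·30·(-1) + 35·120·1 + 35·360·(-1) + 21·720·1 + 7·720·(-1) = −1 + 42 − 630 + 4200 − 12600 + 15120 − 5040 = 1091.

1091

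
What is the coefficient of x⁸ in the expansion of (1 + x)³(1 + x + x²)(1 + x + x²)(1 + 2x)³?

(1 + x)³ has coefficients 1,3,3,1 for degrees 0…3.
(1 + x + x²) has coefficients 1,1,1,0,0,0,0,0,0 for degrees 0…8.
Multiplying by (1 + x + x²) gives running coefficients 1,2,3,2,1,0,0,0,0 for degrees 0…8.
Finally multiplying by (1 + 2x)³, the product of all factors after the first has coefficients 1,8,27,52,65,54,28,8,0 for degrees 0…8.
[x⁸] = 1·0 + 3·8 + 3·28 + 1·54 = 162.

162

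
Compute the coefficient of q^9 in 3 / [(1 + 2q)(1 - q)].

Partial fractions give a closed form: a_n = (2)·(-2)^n + (1)·1^n.
At n = 9: a_9 = -1023.

-1023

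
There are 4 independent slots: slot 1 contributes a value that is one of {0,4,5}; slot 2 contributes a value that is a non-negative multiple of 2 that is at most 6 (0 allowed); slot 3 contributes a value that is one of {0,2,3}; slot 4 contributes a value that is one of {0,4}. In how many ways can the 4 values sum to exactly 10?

The generating function for the choices is (1 + t^4 + t^5)·(1 + t^2 + t^4 + t^6)·(1 + t^2 + t^3)·(1 + t^4); the count is [t^10].
(1 + t^4 + t^5) has coefficients 1,0,0,0,1,1 for degrees 0…5.
(1 + t^2 + t^4 + t^6) has coefficients 1,0,1,0,1,0,1,0,0,0,0 for degrees 0…10.
Multiplying by (1 + t^2 + t^3) gives running coefficients 1,0,2,1,2,1,2,1,1,1,0 for degrees 0…10.
Finally multiplying by (1 + t^4), the product of all factors after the first has coefficients 1,0,2,1,3,1,4,2,3,2,2 for degrees 0…10.
[t^10] = 1·2 + 1·4 + 1·1 = 7.

7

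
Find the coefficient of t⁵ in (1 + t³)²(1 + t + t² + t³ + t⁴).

2

(1 + t³)² has coefficients 1,0,0,2,0,0 for degrees 0…5.
(1 + t + t² + t³ + t⁴) has coefficients 1,1,1,1,1,0 for degrees 0…5.
[t⁵] = 1·0 + 2·1 = 2.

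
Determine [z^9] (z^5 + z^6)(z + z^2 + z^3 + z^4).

(z^5 + z^6) has coefficients 0,0,0,0,0,1,1 for degrees 0…6.
(z + z^2 + z^3 + z^4) has coefficients 0,1,1,1,1,0,0,0,0,0 for degrees 0…9.
[z^9] = 1·1 + 1·1 = 2.

2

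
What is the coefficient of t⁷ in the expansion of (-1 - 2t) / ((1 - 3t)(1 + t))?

Partial fractions give a closed form: a_n = (-5/4)·3^n + (1/4)·(-1)^n.
At n = 7: a_7 = -2734.

-2734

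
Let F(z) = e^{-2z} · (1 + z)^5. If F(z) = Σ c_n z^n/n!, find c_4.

-24

The EGF product rule gives c_4 = Σ_{k_1+k_2=4} C(4; k_1,k_2) · ∏ g_i(k_i), where e^{-2z} gives (-2)^k; (1+z)^5 gives the falling factorial (5)_k.
g_1(k) for k = 0…4: 1, -2, 4, -8, 16.
g_2(k) for k = 0…4: 1, 5, 20, 60, 120.
c_4 = Σ_k C(4,k)·g_1(k)·g_2(4−k) = 1·1·120 + 4·(-2)·60 + 6·4·20 + 4·(-8)·5 + 1·16·1 = 120 − 480 + 480 − 160 + 16 = -24.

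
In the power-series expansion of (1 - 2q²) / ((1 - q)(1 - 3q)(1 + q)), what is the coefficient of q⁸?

5741

Partial fractions give a closed form: a_n = (1/4)·1^n + (7/8)·3^n + (-1/8)·(-1)^n.
At n = 8: a_8 = 5741.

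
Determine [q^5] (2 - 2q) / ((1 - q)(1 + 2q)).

Partial fractions give a closed form: a_n = (2)·(-2)^n.
At n = 5: a_5 = -64.

-64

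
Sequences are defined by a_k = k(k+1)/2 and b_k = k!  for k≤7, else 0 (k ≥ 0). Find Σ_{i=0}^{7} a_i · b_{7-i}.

The convolution is the x^7 coefficient of A(x)B(x).
Σ = 0·5040 + 1·720 + 3·120 + 6·24 + 10·6 + 15·2 + 21·1 + 28·1 = 1363.

1363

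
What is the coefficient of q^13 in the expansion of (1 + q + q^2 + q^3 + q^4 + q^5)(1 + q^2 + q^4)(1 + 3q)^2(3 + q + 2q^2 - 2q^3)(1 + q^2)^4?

(1 + q + q^2 + q^3 + q^4 + q^5) has coefficients 1,1,1,1,1,1 for degrees 0…5.
(1 + q^2 + q^4) has coefficients 1,0,1,0,1,0,0,0,0,0,0,0,0,0 for degrees 0…13.
Multiplying by (1 + 3q)^2 gives running coefficients 1,6,10,6,10,6,9,0,0,0,0,0,0,0 for degrees 0…13.
Multiplying by (3 + q + 2q^2 - 2q^3) gives running coefficients 3,19,38,38,44,20,41,1,6,-18,0,0,0,0 for degrees 0…13.
Finally multiplying by (1 + q^2)^4, the product of all factors after the first has coefficients 3,19,50,114,214,286,457,385,589,277,484,52,244,-84 for degrees 0…13.
[q^13] = 1·(-84) + 1·244 + 1·52 + 1·484 + 1·277 + 1·589 = 1562.

1562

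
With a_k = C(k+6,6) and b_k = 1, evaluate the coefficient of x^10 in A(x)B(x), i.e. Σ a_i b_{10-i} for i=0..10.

19448

The convolution is the t^10 coefficient of A(t)B(t).
Σ = 1·1 + 7·1 + 28·1 + 84·1 + 210·1 + 462·1 + 924·1 + 1716·1 + 3003·1 + 5005·1 + 8008·1 = 19448.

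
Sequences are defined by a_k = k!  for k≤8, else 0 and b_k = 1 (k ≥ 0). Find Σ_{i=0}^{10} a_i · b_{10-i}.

This is [x^10] in the product of the two ordinary generating functions.
Σ = 1·1 + 1·1 + 2·1 + 6·1 + 24·1 + 120·1 + 720·1 + 5040·1 + 40320·1 + 0·1 + 0·1 = 46234.

46234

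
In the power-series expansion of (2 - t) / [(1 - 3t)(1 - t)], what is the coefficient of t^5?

607

Partial fractions give a closed form: a_n = (5/2)·3^n + (-1/2)·1^n.
At n = 5: a_5 = 607.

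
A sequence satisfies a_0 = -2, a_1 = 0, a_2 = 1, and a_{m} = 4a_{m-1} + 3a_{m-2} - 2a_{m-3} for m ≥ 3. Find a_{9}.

The ordinary generating function has denominator 1 - 4z - 3z^2 + 2z^3.
Iterating the recurrence: a_0,…,a_{9} = -2, 0, 1, 8, 35, 162, 737, 3364, 15343, 69990.

69990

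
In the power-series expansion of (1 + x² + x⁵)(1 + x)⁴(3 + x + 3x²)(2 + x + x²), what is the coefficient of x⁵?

185

(1 + x² + x⁵) has coefficients 1,0,1,0,0,1 for degrees 0…5.
(1 + x)⁴ has coefficients 1,4,6,4,1,0 for degrees 0…5.
Multiplying by (3 + x + 3x²) gives running coefficients 3,13,25,30,25,13 for degrees 0…5.
Finally multiplying by (2 + x + x²), the product of all factors after the first has coefficients 6,29,66,98,105,81 for degrees 0…5.
[x⁵] = 1·81 + 1·98 + 1·6 = 185.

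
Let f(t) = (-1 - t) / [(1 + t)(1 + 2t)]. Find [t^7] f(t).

128

Partial fractions give a closed form: a_n = (-1)·(-2)^n.
At n = 7: a_7 = 128.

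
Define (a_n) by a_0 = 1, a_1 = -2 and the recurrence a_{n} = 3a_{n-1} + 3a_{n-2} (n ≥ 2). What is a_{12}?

The ordinary generating function has denominator 1 - 3t - 3t^2.
Iterating the recurrence: a_0,…,a_{12} = 1, -2, -3, -15, -54, -207, -783, -2970, -11259, -42687, -161838, -613575, -2326239.

-2326239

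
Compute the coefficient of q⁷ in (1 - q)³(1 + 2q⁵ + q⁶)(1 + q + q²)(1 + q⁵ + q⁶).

(1 - q)³ has coefficients 1,-3,3,-1 for degrees 0…3.
(1 + 2q⁵ + q⁶) has coefficients 1,0,0,0,0,2,1,0 for degrees 0…7.
Multiplying by (1 + q + q²) gives running coefficients 1,1,1,0,0,2,3,3 for degrees 0…7.
Finally multiplying by (1 + q⁵ + q⁶), the product of all factors after the first has coefficients 1,1,1,0,0,3,5,5 for degrees 0…7.
[q⁷] = 1·5 − 3·5 + 3·3 − 1·0 = -1.

-1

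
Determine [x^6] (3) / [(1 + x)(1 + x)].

The denominator gives the recurrence a_n = −2a_(n−1) − a_(n−2) for n ≥ 2; the numerator fixes a_0 = 3, a_1 = -6.
Iterating: 3, -6, 9, -12, 15, -18, 21, so a_6 = 21.

21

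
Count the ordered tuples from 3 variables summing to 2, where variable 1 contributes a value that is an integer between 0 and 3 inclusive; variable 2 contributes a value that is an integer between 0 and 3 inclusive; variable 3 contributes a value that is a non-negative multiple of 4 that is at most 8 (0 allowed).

The generating function for the choices is (1 + z + z² + z³)·(1 + z + z² + z³)·(1 + z⁴ + z⁸); the count is [z²].
(1 + z + z² + z³) has coefficients 1,1,1 for degrees 0…2.
(1 + z + z² + z³) has coefficients 1,1,1 for degrees 0…2.
Finally multiplying by (1 + z⁴ + z⁸), the product of all factors after the first has coefficients 1,1,1 for degrees 0…2.
[z²] = 1·1 + 1·1 + 1·1 = 3.

3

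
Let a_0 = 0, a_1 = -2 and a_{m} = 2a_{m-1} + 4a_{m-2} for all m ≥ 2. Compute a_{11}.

The ordinary generating function has denominator 1 - 2q - 4q^2.
Iterating the recurrence: a_0,…,a_{11} = 0, -2, -4, -16, -48, -160, -512, -1664, -5376, -17408, -56320, -182272.

-182272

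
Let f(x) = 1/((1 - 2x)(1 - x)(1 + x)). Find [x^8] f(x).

341

Partial fractions give a closed form: a_n = (4/3)·2^n + (-1/2)·1^n + (1/6)·(-1)^n.
At n = 8: a_8 = 341.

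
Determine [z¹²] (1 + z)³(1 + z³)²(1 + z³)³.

(1 + z)³ has coefficients 1,3,3,1 for degrees 0…3.
(1 + z³)² has coefficients 1,0,0,2,0,0,1,0,0,0,0,0,0 for degrees 0…12.
Finally multiplying by (1 + z³)³, the product of all factors after the first has coefficients 1,0,0,5,0,0,10,0,0,10,0,0,5 for degrees 0…12.
[z¹²] = 1·5 + 3·0 + 3·0 + 1·10 = 15.

15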